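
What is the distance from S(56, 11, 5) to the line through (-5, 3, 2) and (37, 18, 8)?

√194

A direction vector is d = (42, 15, 6).
AP = (61, 8, 3); AP·d = 2700, |AP|² = 3794, |d|² = 2025.
distance² = |AP|² − (AP·d)²/|d|² = 3794 − 7290000/2025 = 194, so the distance is √194.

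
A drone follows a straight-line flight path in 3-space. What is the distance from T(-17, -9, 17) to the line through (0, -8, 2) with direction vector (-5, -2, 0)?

√254

Direction vector d = (-5, -2, 0).
AP = (-17, -1, 15), and AP × d = (30, -75, 29).
|AP × d|² = 7366 and |d|² = 29, so the distance is √(7366/29) = √254.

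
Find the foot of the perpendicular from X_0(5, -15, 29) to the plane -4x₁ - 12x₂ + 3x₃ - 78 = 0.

n = (-4, -12, 3), |n|² = 169, and n·X_0 − 78 = 169.
t = 169/169 = 1, so the foot is X_0 − t·n = (5, -15, 29) − 1·(-4, -12, 3) = (9, -3, 26).

(9, -3, 26)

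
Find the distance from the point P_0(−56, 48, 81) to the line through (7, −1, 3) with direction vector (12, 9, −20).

Direction vector d = (12, 9, −20).
AP = (−63, 49, 78), and AP × d = (−1682, −324, −1155).
|AP × d|² = 4268125 and |d|² = 625, so the distance is √(4268125/625) = √6829.

√6829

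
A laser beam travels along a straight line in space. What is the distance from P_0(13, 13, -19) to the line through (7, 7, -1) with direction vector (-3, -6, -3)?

Direction vector d = (-3, -6, -3).
AP = (6, 6, -18), and AP × d = (-126, 72, -18).
|AP × d|² = 21384 and |d|² = 54, so the distance is √(21384/54) = √396 = 6√11.

6√11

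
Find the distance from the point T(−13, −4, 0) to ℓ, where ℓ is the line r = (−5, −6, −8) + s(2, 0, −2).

Direction vector d = (2, 0, −2).
AP = (−8, 2, 8), and AP × d = (−4, 0, −4).
|AP × d|² = 32 and |d|² = 8, so the distance is √(32/8) = √4 = 2.

2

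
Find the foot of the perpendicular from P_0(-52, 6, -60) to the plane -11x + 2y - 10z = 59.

n = (-11, 2, -10), |n|² = 225, and n·P_0 − 59 = 1125.
t = 1125/225 = 5, so the foot is P_0 − t·n = (-52, 6, -60) − 5·(-11, 2, -10) = (3, -4, -10).

(3, -4, -10)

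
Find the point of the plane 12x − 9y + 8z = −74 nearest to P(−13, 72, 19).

n = (12, −9, 8), |n|² = 289, and n·P − (-74) = -578.
t = -578/289 = -2, so the foot is P − t·n = (−13, 72, 19) − (-2)·(12, −9, 8) = (11, 54, 35).

(11, 54, 35)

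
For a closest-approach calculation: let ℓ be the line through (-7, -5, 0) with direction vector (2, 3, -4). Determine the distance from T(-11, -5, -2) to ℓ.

Direction vector d = (2, 3, -4).
AP = (-4, 0, -2), and AP × d = (6, -20, -12).
|AP × d|² = 580 and |d|² = 29, so the distance is √(580/29) = √20 = 2√5.

2√5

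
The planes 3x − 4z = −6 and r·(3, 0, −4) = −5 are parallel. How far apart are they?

With common normal n = (3, 0, −4) (|n| = 5), the distance is |(-6) − (-5)|/|n| = 1/5.

1/5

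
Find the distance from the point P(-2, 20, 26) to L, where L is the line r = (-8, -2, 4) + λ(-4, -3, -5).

2√51

Direction vector d = (-4, -3, -5).
AP = (6, 22, 22), and AP × d = (-44, -58, 70).
|AP × d|² = 10200 and |d|² = 50, so the distance is √(10200/50) = √204 = 2√51.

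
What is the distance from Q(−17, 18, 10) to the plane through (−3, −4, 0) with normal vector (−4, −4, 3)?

The plane has equation n·(r − (−3, −4, 0)) = 0, i.e. n·r = 28.
Then n·(−17, 18, 10) − 28 = −2.
|n| = √(16 + 16 + 9) = √41, so the distance is |-2|/√41 = 2√41/41.

2√41/41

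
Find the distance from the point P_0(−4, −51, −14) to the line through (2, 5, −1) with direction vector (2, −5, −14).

√2441

Direction vector d = (2, −5, −14).
AP = (−6, −56, −13), and AP × d = (719, −110, 142).
|AP × d|² = 549225 and |d|² = 225, so the distance is √(549225/225) = √2441.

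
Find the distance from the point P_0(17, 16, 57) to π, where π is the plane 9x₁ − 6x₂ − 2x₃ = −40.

17/11

Normal vector n = (9, −6, −2), and n·(17, 16, 57) − (−40) = −17.
|n| = √(81 + 36 + 4) = 11, so the distance is |-17|/11 = 17/11.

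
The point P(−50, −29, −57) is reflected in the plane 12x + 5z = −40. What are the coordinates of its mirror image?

(70, -29, -7)

With n = (12, 0, 5), the signed offset is (n·P − (-40))/|n|² = -845/169 = -5.
P' = P − 2t·n = (−50, −29, −57) − (-10)·(12, 0, 5) = (70, −29, −7).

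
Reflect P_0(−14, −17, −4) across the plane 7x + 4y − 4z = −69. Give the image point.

n = (7, 4, −4), |n|² = 81, n·P_0 − (-69) = -81, so t = -81/81 = -1.
Foot F = P_0 − (-1)·n = (−7, −13, −8); the reflection is 2F − P_0 = (0, −9, −12).

(0, -9, -12)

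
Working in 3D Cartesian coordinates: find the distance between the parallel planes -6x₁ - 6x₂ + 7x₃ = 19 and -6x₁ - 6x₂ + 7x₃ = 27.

8/11

With common normal n = (-6, -6, 7) (|n| = 11), the distance is |19 − 27|/|n| = 8/11.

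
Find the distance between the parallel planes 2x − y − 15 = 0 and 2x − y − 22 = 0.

7√5/5

Both planes have normal n = (2, −1, 0), |n| = √5. Any point on the first plane is at distance |22 − 15|/|n| = 7/√5 = 7√5/5 from the second.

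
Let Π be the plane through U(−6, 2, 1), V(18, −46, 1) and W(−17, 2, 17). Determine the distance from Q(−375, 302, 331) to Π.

UV = (24, −48, 0) and UW = (−11, 0, 16), so a normal is n = UV × UW = (−768, −384, −528).
d = |(-768)·(-375) + (-384)·302 + (-528)·331 − 3312| / √(589824 + 147456 + 278784) = |-6048| / 1008 = 6.

6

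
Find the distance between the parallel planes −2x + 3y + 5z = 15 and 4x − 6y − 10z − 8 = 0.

Divide the second equation by -2 to match normals: −2x + 3y + 5z = -4.
Both planes have normal n = (−2, 3, 5), |n| = √38. Any point on the first plane is at distance |(-4) − 15|/|n| = 19/√38 from the second.

19/√38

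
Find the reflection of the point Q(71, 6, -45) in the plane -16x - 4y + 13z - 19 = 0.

n = (-16, -4, 13), |n|² = 441, n·Q − 19 = -1764, so t = -1764/441 = -4.
Foot F = Q − (-4)·n = (7, -10, 7); the reflection is 2F − Q = (-57, -26, 59).

(-57, -26, 59)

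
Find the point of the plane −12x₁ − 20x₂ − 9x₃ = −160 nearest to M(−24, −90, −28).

(24, -10, 8)

n = (−12, −20, −9), |n|² = 625, and n·M − (-160) = 2500.
t = 2500/625 = 4, so the foot is M − t·n = (−24, −90, −28) − 4·(−12, −20, −9) = (24, −10, 8).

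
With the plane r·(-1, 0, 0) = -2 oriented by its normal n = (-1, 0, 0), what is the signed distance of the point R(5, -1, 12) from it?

n·R − (-2) = -3.
|n| = 1, so the signed distance is -3/1 = -3.

-3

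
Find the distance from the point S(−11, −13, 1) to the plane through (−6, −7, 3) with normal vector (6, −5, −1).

√62/31

The plane has equation n·(r − (−6, −7, 3)) = 0, i.e. n·r = -4.
Then n·(−11, −13, 1) − (−4) = 2.
|n| = √(36 + 25 + 1) = √62, so the distance is |2|/√62 = √62/31.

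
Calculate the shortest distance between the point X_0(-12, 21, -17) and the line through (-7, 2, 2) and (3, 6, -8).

3√59

A direction vector is d = (10, 4, -10).
AP = (-5, 19, -19); AP·d = 216, |AP|² = 747, |d|² = 216.
distance² = |AP|² − (AP·d)²/|d|² = 747 − 46656/216 = 531, so the distance is 3√59.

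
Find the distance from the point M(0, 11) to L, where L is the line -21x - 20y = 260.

The normal to the line is n = (-21, -20) with |n| = 29.
|n·M − 260| = |-220 − 260| = 480, so the distance is 480/29.

480/29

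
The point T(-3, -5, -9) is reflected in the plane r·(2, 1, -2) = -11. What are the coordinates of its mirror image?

n = (2, 1, -2), |n|² = 9, n·T − (-11) = 18, so t = 18/9 = 2.
Foot F = T − 2·n = (-7, -7, -5); the reflection is 2F − T = (-11, -9, -1).

(-11, -9, -1)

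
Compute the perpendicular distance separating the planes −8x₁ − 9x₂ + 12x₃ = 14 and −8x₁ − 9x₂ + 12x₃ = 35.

With common normal n = (−8, −9, 12) (|n| = 17), the distance is |14 − 35|/|n| = 21/17.

21/17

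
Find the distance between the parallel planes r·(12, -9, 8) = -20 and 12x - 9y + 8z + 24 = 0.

With common normal n = (12, -9, 8) (|n| = 17), the distance is |(-20) − (-24)|/|n| = 4/17.

4/17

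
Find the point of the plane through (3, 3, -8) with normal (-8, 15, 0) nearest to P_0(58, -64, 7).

(18, 11, 7)

The perpendicular from P_0 has direction n = (-8, 15, 0): r = (58, -64, 7) + λ(-8, 15, 0).
Substitute into the plane: n·(P_0 + λn) = 21 gives -1424 + 289λ = 21, so λ = 5.
Foot = (58, -64, 7) + 5·(-8, 15, 0) = (18, 11, 7).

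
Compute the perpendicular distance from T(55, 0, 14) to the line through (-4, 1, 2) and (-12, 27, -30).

A direction vector is d = (-8, 26, -32).
AP = (59, -1, 12), and AP × d = (-280, 1792, 1526).
|AP × d|² = 5618340 and |d|² = 1764, so the distance is √(5618340/1764) = √3185 = 7√65.

7√65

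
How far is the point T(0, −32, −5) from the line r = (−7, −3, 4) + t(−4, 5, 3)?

3√19

Direction vector d = (−4, 5, 3).
AP = (7, −29, −9), and AP × d = (−42, 15, −81).
|AP × d|² = 8550 and |d|² = 50, so the distance is √(8550/50) = √171 = 3√19.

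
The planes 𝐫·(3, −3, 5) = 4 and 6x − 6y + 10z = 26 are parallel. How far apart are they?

9/√43

Divide the second equation by 2 to match normals: 3x − 3y + 5z = 13.
Both planes have normal n = (3, −3, 5), |n| = √43. Any point on the first plane is at distance |13 − 4|/|n| = 9/√43 = 9√43/43 from the second.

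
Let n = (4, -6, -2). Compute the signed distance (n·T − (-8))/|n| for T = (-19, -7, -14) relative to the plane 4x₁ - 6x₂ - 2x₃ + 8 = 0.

1/√14

n·T − (-8) = 2.
|n| = 2√14, so the signed distance is 1/√14.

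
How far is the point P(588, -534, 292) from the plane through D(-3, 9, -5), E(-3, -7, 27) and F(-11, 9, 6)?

9

DE = (0, -16, 32) and DF = (-8, 0, 11), so a normal is n = DE × DF = (-176, -256, -128).
d = |(-176)·588 + (-256)·(-534) + (-128)·292 − (-1136)| / √(30976 + 65536 + 16384) = |-3024| / 336 = 9.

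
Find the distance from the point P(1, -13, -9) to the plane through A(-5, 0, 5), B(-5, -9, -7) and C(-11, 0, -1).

AB = (0, -9, -12) and AC = (-6, 0, -6), so a normal is n = AB × AC = (54, 72, -54).
Then n·(1, -13, -9) - (-540) = 144.
|n| = √(2916 + 5184 + 2916) = 18√34, so the distance is |144|/(18√34) = 8/√34.

4√34/17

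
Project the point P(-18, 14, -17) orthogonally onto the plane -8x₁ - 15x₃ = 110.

(-10, 14, -2)

n = (-8, 0, -15), |n|² = 289, and n·P − 110 = 289.
t = 289/289 = 1, so the foot is P − t·n = (-18, 14, -17) − 1·(-8, 0, -15) = (-10, 14, -2).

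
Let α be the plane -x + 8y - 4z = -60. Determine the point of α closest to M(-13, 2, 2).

(-12, -6, 6)

The perpendicular from M has direction n = (-1, 8, -4): r = (-13, 2, 2) + λ(-1, 8, -4).
Substitute into the plane: n·(M + λn) = -60 gives 21 + 81λ = -60, so λ = -1.
Foot = (-13, 2, 2) + (-1)·(-1, 8, -4) = (-12, -6, 6).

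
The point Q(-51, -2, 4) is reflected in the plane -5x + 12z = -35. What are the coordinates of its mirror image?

With n = (-5, 0, 12), the signed offset is (n·Q − (-35))/|n|² = 338/169 = 2.
Q' = Q − 2t·n = (-51, -2, 4) − 4·(-5, 0, 12) = (-31, -2, -44).

(-31, -2, -44)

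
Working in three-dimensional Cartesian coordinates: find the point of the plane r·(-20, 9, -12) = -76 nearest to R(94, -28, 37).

(14, 8, -11)

The perpendicular from R has direction n = (-20, 9, -12): r = (94, -28, 37) + λ(-20, 9, -12).
Substitute into the plane: n·(R + λn) = -76 gives -2576 + 625λ = -76, so λ = 4.
Foot = (94, -28, 37) + 4·(-20, 9, -12) = (14, 8, -11).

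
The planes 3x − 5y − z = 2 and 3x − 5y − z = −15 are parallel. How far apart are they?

With common normal n = (3, −5, −1) (|n| = √35), the distance is |2 − (-15)|/|n| = 17/√35 = 17√35/35.

17/√35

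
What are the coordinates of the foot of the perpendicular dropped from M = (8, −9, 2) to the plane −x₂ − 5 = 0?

n = (0, −1, 0), |n|² = 1, and n·M − 5 = 4.
t = 4/1 = 4, so the foot is M − t·n = (8, −9, 2) − 4·(0, −1, 0) = (8, −5, 2).

(8, -5, 2)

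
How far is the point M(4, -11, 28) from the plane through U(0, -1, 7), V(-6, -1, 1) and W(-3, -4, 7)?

UV = (-6, 0, -6) and UW = (-3, -3, 0), so a normal is n = UV × UW = (-18, 18, 18).
Then n·(4, -11, 28) - 108 = 126.
|n| = √(324 + 324 + 324) = 18√3, so the distance is |126|/(18√3) = 7/√3.

7/√3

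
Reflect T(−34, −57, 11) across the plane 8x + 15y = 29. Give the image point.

With n = (8, 15, 0), the signed offset is (n·T − 29)/|n|² = -1156/289 = -4.
T' = T − 2t·n = (−34, −57, 11) − (-8)·(8, 15, 0) = (30, 63, 11).

(30, 63, 11)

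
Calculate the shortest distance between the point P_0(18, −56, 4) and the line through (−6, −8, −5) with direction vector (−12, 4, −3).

12√10

Direction vector d = (−12, 4, −3).
AP = (24, −48, 9), and AP × d = (108, −36, −480).
|AP × d|² = 243360 and |d|² = 169, so the distance is √(243360/169) = √1440 = 12√10.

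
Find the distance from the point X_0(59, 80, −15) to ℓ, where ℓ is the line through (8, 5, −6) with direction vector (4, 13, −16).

Direction vector d = (4, 13, −16).
AP = (51, 75, −9); AP·d = 1323, |AP|² = 8307, |d|² = 441.
distance² = |AP|² − (AP·d)²/|d|² = 8307 − 1750329/441 = 4338, so the distance is 3√482.

3√482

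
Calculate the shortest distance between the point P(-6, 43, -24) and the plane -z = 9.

15

Normal vector n = (0, 0, -1), and n·(-6, 43, -24) - 9 = 15.
|n| = √(0 + 0 + 1) = 1, so the distance is |15|/1 = 15.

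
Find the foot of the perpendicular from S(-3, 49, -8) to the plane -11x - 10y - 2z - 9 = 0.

The perpendicular from S has direction n = (-11, -10, -2): r = (-3, 49, -8) + λ(-11, -10, -2).
Substitute into the plane: n·(S + λn) = 9 gives -441 + 225λ = 9, so λ = 2.
Foot = (-3, 49, -8) + 2·(-11, -10, -2) = (-25, 29, -12).

(-25, 29, -12)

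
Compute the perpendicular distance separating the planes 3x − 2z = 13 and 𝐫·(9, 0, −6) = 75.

12/√13

Divide the second equation by 3 to match normals: 3x − 2z = 25.
With common normal n = (3, 0, −2) (|n| = √13), the distance is |13 − 25|/|n| = 12/√13 = 12√13/13.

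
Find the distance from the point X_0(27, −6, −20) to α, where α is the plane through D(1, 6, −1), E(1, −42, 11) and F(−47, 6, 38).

DE = (0, −48, 12) and DF = (−48, 0, 39), so a normal is n = DE × DF = (−1872, −576, −2304).
Then n·(27, −6, −20) − (−3024) = 2016.
|n| = √(3504384 + 331776 + 5308416) = 3024, so the distance is |2016|/3024 = 2/3.

2/3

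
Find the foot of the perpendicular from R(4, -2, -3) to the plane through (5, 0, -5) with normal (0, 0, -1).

(4, -2, -5)

The perpendicular from R has direction n = (0, 0, -1): r = (4, -2, -3) + μ(0, 0, -1).
Substitute into the plane: n·(R + μn) = 5 gives 3 + 1μ = 5, so μ = 2.
Foot = (4, -2, -3) + 2·(0, 0, -1) = (4, -2, -5).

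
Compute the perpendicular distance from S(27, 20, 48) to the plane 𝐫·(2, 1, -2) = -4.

6

Normal vector n = (2, 1, -2), and n·(27, 20, 48) - (-4) = -18.
|n| = √(4 + 1 + 4) = 3, so the distance is |-18|/3 = 6.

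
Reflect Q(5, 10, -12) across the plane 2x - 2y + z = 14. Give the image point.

(21, -6, -4)

n = (2, -2, 1), |n|² = 9, n·Q − 14 = -36, so t = -36/9 = -4.
Foot F = Q − (-4)·n = (13, 2, -8); the reflection is 2F − Q = (21, -6, -4).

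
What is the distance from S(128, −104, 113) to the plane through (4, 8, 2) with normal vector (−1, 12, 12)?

The plane has equation n·(r − (4, 8, 2)) = 0, i.e. n·r = 116.
d = |(-1)·128 + 12·(-104) + 12·113 − 116| / √(1 + 144 + 144) = |-136| / 17 = 8.

8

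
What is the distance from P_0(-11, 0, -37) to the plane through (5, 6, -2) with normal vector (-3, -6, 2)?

2

The plane has equation n·(r − (5, 6, -2)) = 0, i.e. n·r = -55.
Then n·(-11, 0, -37) - (-55) = 14.
|n| = √(9 + 36 + 4) = 7, so the distance is |14|/7 = 2.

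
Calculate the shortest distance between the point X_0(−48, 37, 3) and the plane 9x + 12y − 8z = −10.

2/17

d = |9·(-48) + 12·37 + (-8)·3 − (-10)| / √(81 + 144 + 64) = |-2| / 17 = 2/17.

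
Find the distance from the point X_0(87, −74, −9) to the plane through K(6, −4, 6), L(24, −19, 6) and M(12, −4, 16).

KL = (18, −15, 0) and KM = (6, 0, 10), so a normal is n = KL × KM = (−150, −180, 90).
n = (−150, −180, 90); n·P − 360 = -900; |n| = 30√70; distance = 900/(30√70) = 3√70/7.

30/√70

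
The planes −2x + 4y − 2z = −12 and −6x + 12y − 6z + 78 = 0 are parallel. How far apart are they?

7/√6

Divide the second equation by 3 to match normals: −2x + 4y − 2z = -26.
With common normal n = (−2, 4, −2) (|n| = 2√6), the distance is |(-12) − (-26)|/|n| = 14/(2√6) = 7√6/6.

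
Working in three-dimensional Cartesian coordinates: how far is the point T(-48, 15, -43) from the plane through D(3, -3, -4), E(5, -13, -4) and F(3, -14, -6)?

DE = (2, -10, 0) and DF = (0, -11, -2), so a normal is n = DE × DF = (20, 4, -22).
Then n·(-48, 15, -43) - 136 = -90.
|n| = √(400 + 16 + 484) = 30, so the distance is |-90|/30 = 3.

3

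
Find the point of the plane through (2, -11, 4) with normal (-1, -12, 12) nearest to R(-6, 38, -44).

(-10, -10, 4)

The perpendicular from R has direction n = (-1, -12, 12): r = (-6, 38, -44) + μ(-1, -12, 12).
Substitute into the plane: n·(R + μn) = 178 gives -978 + 289μ = 178, so μ = 4.
Foot = (-6, 38, -44) + 4·(-1, -12, 12) = (-10, -10, 4).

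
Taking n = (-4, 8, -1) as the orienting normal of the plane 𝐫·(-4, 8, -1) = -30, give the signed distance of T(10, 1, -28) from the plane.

n·T − (-30) = 26.
|n| = 9, so the signed distance is 26/9.

26/9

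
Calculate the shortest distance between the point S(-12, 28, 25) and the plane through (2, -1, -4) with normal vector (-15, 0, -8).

22/17

The plane has equation n·(r − (2, -1, -4)) = 0, i.e. n·r = 2.
Then n·(-12, 28, 25) - 2 = -22.
|n| = √(225 + 0 + 64) = 17, so the distance is |-22|/17 = 22/17.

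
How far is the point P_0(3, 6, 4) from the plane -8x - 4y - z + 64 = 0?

Normal vector n = (-8, -4, -1), and n·(3, 6, 4) - (-64) = 12.
|n| = √(64 + 16 + 1) = 9, so the distance is |12|/9 = 4/3.

4/3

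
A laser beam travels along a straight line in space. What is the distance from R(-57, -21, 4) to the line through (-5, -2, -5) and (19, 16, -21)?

A direction vector is d = (24, 18, -16).
AP = (-52, -19, 9); AP·d = -1734, |AP|² = 3146, |d|² = 1156.
distance² = |AP|² − (AP·d)²/|d|² = 3146 − 3006756/1156 = 545, so the distance is √545.

√545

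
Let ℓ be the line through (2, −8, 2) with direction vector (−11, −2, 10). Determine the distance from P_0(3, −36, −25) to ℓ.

Direction vector d = (−11, −2, 10).
AP = (1, −28, −27), and AP × d = (−334, 287, −310).
|AP × d|² = 290025 and |d|² = 225, so the distance is √(290025/225) = √1289.

√1289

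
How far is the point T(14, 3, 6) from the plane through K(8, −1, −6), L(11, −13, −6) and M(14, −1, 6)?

4√21/21

KL = (3, −12, 0) and KM = (6, 0, 12), so a normal is n = KL × KM = (−144, −36, 72).
d = |(-144)·14 + (-36)·3 + 72·6 − (-1548)| / √(20736 + 1296 + 5184) = |-144| / (36√21) = 4/√21.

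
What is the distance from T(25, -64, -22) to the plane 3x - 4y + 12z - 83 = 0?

n = (3, -4, 12); n·P − 83 = -16; |n| = 13; distance = 16/13.

16/13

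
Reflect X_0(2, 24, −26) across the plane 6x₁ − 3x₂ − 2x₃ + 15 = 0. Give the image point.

(2/7, 174/7, -178/7)

With n = (6, −3, −2), the signed offset is (n·X_0 − (-15))/|n|² = 7/49 = 1/7.
X_0' = X_0 − 2t·n = (2, 24, −26) − (2/7)·(6, −3, −2) = (2/7, 174/7, −178/7).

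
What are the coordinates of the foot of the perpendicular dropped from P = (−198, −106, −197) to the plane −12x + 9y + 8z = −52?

n = (−12, 9, 8), |n|² = 289, and n·P − (-52) = -102.
t = -102/289 = -6/17, so the foot is P − t·n = (−198, −106, −197) − (-6/17)·(−12, 9, 8) = (−3438/17, −1748/17, −3301/17).

(-3438/17, -1748/17, -3301/17)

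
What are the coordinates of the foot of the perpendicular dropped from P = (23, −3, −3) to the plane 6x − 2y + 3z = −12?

(5, 3, -12)

n = (6, −2, 3), |n|² = 49, and n·P − (-12) = 147.
t = 147/49 = 3, so the foot is P − t·n = (23, −3, −3) − 3·(6, −2, 3) = (5, 3, −12).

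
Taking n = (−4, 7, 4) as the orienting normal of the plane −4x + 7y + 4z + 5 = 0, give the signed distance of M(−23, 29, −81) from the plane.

-8/3

n·M − (-5) = -24.
|n| = 9, so the signed distance is -24/9 = -8/3.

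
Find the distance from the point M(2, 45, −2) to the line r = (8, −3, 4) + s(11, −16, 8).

6√17

Direction vector d = (11, −16, 8).
AP = (−6, 48, −6), and AP × d = (288, −18, −432).
|AP × d|² = 269892 and |d|² = 441, so the distance is √(269892/441) = √612 = 6√17.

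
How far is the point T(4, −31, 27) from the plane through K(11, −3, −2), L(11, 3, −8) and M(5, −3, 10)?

KL = (0, 6, −6) and KM = (−6, 0, 12), so a normal is n = KL × KM = (72, 36, 36).
n = (72, 36, 36); n·P − 612 = -468; |n| = 36√6; distance = 468/(36√6) = 13/√6.

13√6/6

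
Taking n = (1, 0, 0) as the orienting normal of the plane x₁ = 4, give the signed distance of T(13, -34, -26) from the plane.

9

n·T − 4 = 9.
|n| = 1, so the signed distance is 9/1 = 9.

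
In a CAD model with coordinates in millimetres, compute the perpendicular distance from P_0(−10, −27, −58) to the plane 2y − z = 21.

Normal vector n = (0, 2, −1), and n·(−10, −27, −58) − 21 = −17.
|n| = √(0 + 4 + 1) = √5, so the distance is |-17|/√5 = 17/√5.

17√5/5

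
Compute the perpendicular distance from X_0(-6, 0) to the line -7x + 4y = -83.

125/√65

d = |(-7)·(-6) + 4·0 − (-83)| / √(49 + 16) = |125|/√65 = 25√65/13.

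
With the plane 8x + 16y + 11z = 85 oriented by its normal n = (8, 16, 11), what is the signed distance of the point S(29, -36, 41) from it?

n·S − 85 = 22.
|n| = 21, so the signed distance is 22/21.

22/21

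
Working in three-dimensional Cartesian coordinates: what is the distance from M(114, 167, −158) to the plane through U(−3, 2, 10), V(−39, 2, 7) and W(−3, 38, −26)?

9

UV = (−36, 0, −3) and UW = (0, 36, −36), so a normal is n = UV × UW = (108, −1296, −1296).
d = |108·114 + (-1296)·167 + (-1296)·(-158) − (-15876)| / √(11664 + 1679616 + 1679616) = |16524| / 1836 = 9.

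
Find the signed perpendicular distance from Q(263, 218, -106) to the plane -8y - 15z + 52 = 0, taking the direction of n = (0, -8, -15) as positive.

n·Q − (-52) = -102.
|n| = 17, so the signed distance is -102/17 = -6.

-6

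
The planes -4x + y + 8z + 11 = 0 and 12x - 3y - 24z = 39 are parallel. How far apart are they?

Divide the second equation by -3 to match normals: -4x + y + 8z = -13.
With common normal n = (-4, 1, 8) (|n| = 9), the distance is |(-11) − (-13)|/|n| = 2/9.

2/9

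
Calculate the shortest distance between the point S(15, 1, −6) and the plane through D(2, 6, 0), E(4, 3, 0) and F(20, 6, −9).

DE = (2, −3, 0) and DF = (18, 0, −9), so a normal is n = DE × DF = (27, 18, 54).
d = |27·15 + 18·1 + 54·(-6) − 162| / √(729 + 324 + 2916) = |-63| / 63 = 1.

1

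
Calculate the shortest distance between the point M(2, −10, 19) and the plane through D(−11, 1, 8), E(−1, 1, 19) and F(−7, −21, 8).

DE = (10, 0, 11) and DF = (4, −22, 0), so a normal is n = DE × DF = (242, 44, −220).
n = (242, 44, −220); n·P − (-4378) = 242; |n| = 330; distance = 242/330 = 11/15.

11/15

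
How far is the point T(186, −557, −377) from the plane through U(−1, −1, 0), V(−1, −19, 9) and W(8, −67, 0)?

UV = (0, −18, 9) and UW = (9, −66, 0), so a normal is n = UV × UW = (594, 81, 162).
n = (594, 81, 162); n·P − (-675) = 4968; |n| = 621; distance = 4968/621 = 8.

8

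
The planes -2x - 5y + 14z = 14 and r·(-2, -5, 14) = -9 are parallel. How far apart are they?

With common normal n = (-2, -5, 14) (|n| = 15), the distance is |14 − (-9)|/|n| = 23/15.

23/15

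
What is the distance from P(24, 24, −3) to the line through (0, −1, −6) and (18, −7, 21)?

A direction vector is d = (18, −6, 27).
AP = (24, 25, 3), and AP × d = (693, −594, −594).
|AP × d|² = 1185921 and |d|² = 1089, so the distance is √(1185921/1089) = √1089 = 33.

33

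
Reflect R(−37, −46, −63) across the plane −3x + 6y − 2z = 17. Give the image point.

(-307/7, -226/7, -473/7)

n = (−3, 6, −2), |n|² = 49, n·R − 17 = -56, so t = -56/49 = -8/7.
Foot F = R − (-8/7)·n = (−283/7, −274/7, −457/7); the reflection is 2F − R = (−307/7, −226/7, −473/7).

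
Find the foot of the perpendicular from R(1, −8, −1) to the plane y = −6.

n = (0, 1, 0), |n|² = 1, and n·R − (-6) = -2.
t = -2/1 = -2, so the foot is R − t·n = (1, −8, −1) − (-2)·(0, 1, 0) = (1, −6, −1).

(1, -6, -1)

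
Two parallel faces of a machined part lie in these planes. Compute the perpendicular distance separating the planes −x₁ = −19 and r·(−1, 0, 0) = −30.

11

Both planes have normal n = (−1, 0, 0), |n| = 1. Any point on the first plane is at distance |(-30) − (-19)|/|n| = 11/1 = 11 from the second.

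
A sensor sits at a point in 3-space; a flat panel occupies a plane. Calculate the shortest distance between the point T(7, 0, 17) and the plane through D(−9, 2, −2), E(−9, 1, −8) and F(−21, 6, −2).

√41/41

DE = (0, −1, −6) and DF = (−12, 4, 0), so a normal is n = DE × DF = (24, 72, −12).
Then n·(7, 0, 17) − (−48) = 12.
|n| = √(576 + 5184 + 144) = 12√41, so the distance is |12|/(12√41) = 1/√41.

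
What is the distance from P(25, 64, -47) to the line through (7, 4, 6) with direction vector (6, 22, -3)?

2√493

Direction vector d = (6, 22, -3).
AP = (18, 60, -53), and AP × d = (986, -264, 36).
|AP × d|² = 1043188 and |d|² = 529, so the distance is √(1043188/529) = √1972 = 2√493.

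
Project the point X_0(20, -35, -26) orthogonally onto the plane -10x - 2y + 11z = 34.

n = (-10, -2, 11), |n|² = 225, and n·X_0 − 34 = -450.
t = -450/225 = -2, so the foot is X_0 − t·n = (20, -35, -26) − (-2)·(-10, -2, 11) = (0, -39, -4).

(0, -39, -4)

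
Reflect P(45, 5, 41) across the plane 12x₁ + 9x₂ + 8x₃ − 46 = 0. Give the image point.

With n = (12, 9, 8), the signed offset is (n·P − 46)/|n|² = 867/289 = 3.
P' = P − 2t·n = (45, 5, 41) − 6·(12, 9, 8) = (−27, −49, −7).

(-27, -49, -7)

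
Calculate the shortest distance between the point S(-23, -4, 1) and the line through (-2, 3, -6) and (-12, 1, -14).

A direction vector is d = (-10, -2, -8).
AP = (-21, -7, 7), and AP × d = (70, -238, -28).
|AP × d|² = 62328 and |d|² = 168, so the distance is √(62328/168) = √371.

√371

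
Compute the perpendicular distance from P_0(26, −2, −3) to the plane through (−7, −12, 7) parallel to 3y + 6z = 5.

2√5

Parallel planes share the normal n = (0, 3, 6); since (−7, −12, 7) lies on the plane, its equation is 3y + 6z = 6.
d = |3·(-2) + 6·(-3) − 6| / √(0 + 9 + 36) = |-30| / (3√5) = 2√5.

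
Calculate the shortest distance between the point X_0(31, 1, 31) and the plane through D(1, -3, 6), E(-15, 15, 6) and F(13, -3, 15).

2/17

DE = (-16, 18, 0) and DF = (12, 0, 9), so a normal is n = DE × DF = (162, 144, -216).
n = (162, 144, -216); n·P − (-1566) = 36; |n| = 306; distance = 36/306 = 2/17.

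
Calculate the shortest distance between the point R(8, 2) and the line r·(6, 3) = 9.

d = |6·8 + 3·2 − 9| / √(36 + 9) = |45|/(3√5) = 3√5.

3√5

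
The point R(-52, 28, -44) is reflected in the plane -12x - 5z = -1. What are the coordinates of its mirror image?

(68, 28, 6)

With n = (-12, 0, -5), the signed offset is (n·R − (-1))/|n|² = 845/169 = 5.
R' = R − 2t·n = (-52, 28, -44) − 10·(-12, 0, -5) = (68, 28, 6).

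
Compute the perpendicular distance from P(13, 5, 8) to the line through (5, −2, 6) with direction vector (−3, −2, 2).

Direction vector d = (−3, −2, 2).
AP = (8, 7, 2); AP·d = -34, |AP|² = 117, |d|² = 17.
distance² = |AP|² − (AP·d)²/|d|² = 117 − 1156/17 = 49, so the distance is 7.

7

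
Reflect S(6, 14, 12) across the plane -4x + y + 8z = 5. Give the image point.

(14, 12, -4)

n = (-4, 1, 8), |n|² = 81, n·S − 5 = 81, so t = 81/81 = 1.
Foot F = S − 1·n = (10, 13, 4); the reflection is 2F − S = (14, 12, -4).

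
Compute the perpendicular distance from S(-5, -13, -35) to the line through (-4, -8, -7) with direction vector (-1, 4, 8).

9

Direction vector d = (-1, 4, 8).
AP = (-1, -5, -28), and AP × d = (72, 36, -9).
|AP × d|² = 6561 and |d|² = 81, so the distance is √(6561/81) = √81 = 9.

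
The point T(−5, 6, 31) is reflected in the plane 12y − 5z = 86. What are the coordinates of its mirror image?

With n = (0, 12, −5), the signed offset is (n·T − 86)/|n|² = -169/169 = -1.
T' = T − 2t·n = (−5, 6, 31) − (-2)·(0, 12, −5) = (−5, 30, 21).

(-5, 30, 21)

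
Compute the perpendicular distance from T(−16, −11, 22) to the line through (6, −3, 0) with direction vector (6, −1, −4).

2√46

Direction vector d = (6, −1, −4).
AP = (−22, −8, 22), and AP × d = (54, 44, 70).
|AP × d|² = 9752 and |d|² = 53, so the distance is √(9752/53) = √184 = 2√46.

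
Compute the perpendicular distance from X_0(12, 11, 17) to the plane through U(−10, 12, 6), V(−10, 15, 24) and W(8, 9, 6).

5/√38

UV = (0, 3, 18) and UW = (18, −3, 0), so a normal is n = UV × UW = (54, 324, −54).
Then n·(12, 11, 17) − 3024 = 270.
|n| = √(2916 + 104976 + 2916) = 54√38, so the distance is |270|/(54√38) = 5/√38.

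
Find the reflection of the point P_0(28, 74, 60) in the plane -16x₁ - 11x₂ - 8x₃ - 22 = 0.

With n = (-16, -11, -8), the signed offset is (n·P_0 − 22)/|n|² = -1764/441 = -4.
P_0' = P_0 − 2t·n = (28, 74, 60) − (-8)·(-16, -11, -8) = (-100, -14, -4).

(-100, -14, -4)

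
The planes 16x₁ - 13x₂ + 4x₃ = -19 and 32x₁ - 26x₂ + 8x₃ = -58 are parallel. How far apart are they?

10/21

Divide the second equation by 2 to match normals: 16x₁ - 13x₂ + 4x₃ = -29.
With common normal n = (16, -13, 4) (|n| = 21), the distance is |(-19) − (-29)|/|n| = 10/21.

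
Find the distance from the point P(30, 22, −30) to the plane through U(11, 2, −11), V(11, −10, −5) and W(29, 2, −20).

UV = (0, −12, 6) and UW = (18, 0, −9), so a normal is n = UV × UW = (108, 108, 216).
n = (108, 108, 216); n·P − (-972) = 108; |n| = 108√6; distance = 108/(108√6) = √6/6.

√6/6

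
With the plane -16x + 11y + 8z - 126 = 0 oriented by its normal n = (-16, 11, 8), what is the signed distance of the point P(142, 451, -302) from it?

7

n·P − 126 = 147.
|n| = 21, so the signed distance is 147/21 = 7.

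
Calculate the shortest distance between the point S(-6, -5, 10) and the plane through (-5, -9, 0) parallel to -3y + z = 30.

√10/5

Parallel planes share the normal n = (0, -3, 1); since (-5, -9, 0) lies on the plane, its equation is -3y + z = 27.
Then n·(-6, -5, 10) - 27 = -2.
|n| = √(0 + 9 + 1) = √10, so the distance is |-2|/√10 = 2/√10.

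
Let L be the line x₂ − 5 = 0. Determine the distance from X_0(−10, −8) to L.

The normal to the line is n = (0, 1) with |n| = 1.
|n·X_0 − 5| = |-8 − 5| = 13, so the distance is 13/1 = 13.

13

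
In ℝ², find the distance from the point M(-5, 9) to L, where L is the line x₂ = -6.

15

The normal to the line is n = (0, 1) with |n| = 1.
|n·M − (-6)| = |9 − (-6)| = 15, so the distance is 15/1 = 15.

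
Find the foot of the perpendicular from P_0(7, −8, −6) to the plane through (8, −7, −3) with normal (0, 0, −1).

n = (0, 0, −1), |n|² = 1, and n·P_0 − 3 = 3.
t = 3/1 = 3, so the foot is P_0 − t·n = (7, −8, −6) − 3·(0, 0, −1) = (7, −8, −3).

(7, -8, -3)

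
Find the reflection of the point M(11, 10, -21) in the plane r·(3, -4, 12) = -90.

(17, 2, 3)

With n = (3, -4, 12), the signed offset is (n·M − (-90))/|n|² = -169/169 = -1.
M' = M − 2t·n = (11, 10, -21) − (-2)·(3, -4, 12) = (17, 2, 3).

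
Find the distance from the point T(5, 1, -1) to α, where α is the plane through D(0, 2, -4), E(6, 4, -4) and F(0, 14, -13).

4/√26

DE = (6, 2, 0) and DF = (0, 12, -9), so a normal is n = DE × DF = (-18, 54, 72).
n = (-18, 54, 72); n·P − (-180) = 72; |n| = 18√26; distance = 72/(18√26) = 2√26/13.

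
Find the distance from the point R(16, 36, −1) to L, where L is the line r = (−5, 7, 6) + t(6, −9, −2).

Direction vector d = (6, −9, −2).
AP = (21, 29, −7); AP·d = -121, |AP|² = 1331, |d|² = 121.
distance² = |AP|² − (AP·d)²/|d|² = 1331 − 14641/121 = 1210, so the distance is 11√10.

11√10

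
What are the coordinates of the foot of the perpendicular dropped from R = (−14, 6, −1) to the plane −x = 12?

(-12, 6, -1)

The perpendicular from R has direction n = (−1, 0, 0): r = (−14, 6, −1) + t(−1, 0, 0).
Substitute into the plane: n·(R + tn) = 12 gives 14 + 1t = 12, so t = -2.
Foot = (−14, 6, −1) + (-2)·(−1, 0, 0) = (−12, 6, −1).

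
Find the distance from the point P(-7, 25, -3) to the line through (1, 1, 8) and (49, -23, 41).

8√5

A direction vector is d = (48, -24, 33).
AP = (-8, 24, -11), and AP × d = (528, -264, -960).
|AP × d|² = 1270080 and |d|² = 3969, so the distance is √(1270080/3969) = √320 = 8√5.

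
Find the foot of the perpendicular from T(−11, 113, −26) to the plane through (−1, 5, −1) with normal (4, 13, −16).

(-27, 61, 38)

n = (4, 13, −16), |n|² = 441, and n·T − 77 = 1764.
t = 1764/441 = 4, so the foot is T − t·n = (−11, 113, −26) − 4·(4, 13, −16) = (−27, 61, 38).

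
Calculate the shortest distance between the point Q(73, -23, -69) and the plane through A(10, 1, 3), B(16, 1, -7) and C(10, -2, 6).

AB = (6, 0, -10) and AC = (0, -3, 3), so a normal is n = AB × AC = (-30, -18, -18).
Then n·(73, -23, -69) - (-372) = -162.
|n| = √(900 + 324 + 324) = 6√43, so the distance is |-162|/(6√43) = 27√43/43.

27√43/43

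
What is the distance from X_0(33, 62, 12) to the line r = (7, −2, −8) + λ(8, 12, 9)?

2√137

Direction vector d = (8, 12, 9).
AP = (26, 64, 20), and AP × d = (336, −74, −200).
|AP × d|² = 158372 and |d|² = 289, so the distance is √(158372/289) = √548 = 2√137.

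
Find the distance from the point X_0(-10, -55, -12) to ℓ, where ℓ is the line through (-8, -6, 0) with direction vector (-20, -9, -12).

Direction vector d = (-20, -9, -12).
AP = (-2, -49, -12); AP·d = 625, |AP|² = 2549, |d|² = 625.
distance² = |AP|² − (AP·d)²/|d|² = 2549 − 390625/625 = 1924, so the distance is 2√481.

2√481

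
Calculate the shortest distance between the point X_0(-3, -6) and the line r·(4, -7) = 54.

24/√65

d = |4·(-3) + (-7)·(-6) − 54| / √(16 + 49) = |-24|/√65 = 24/√65.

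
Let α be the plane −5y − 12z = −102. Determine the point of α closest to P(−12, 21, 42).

(-12, 6, 6)

n = (0, −5, −12), |n|² = 169, and n·P − (-102) = -507.
t = -507/169 = -3, so the foot is P − t·n = (−12, 21, 42) − (-3)·(0, −5, −12) = (−12, 6, 6).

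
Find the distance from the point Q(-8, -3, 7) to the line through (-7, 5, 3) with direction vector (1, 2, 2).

Direction vector d = (1, 2, 2).
AP = (-1, -8, 4); AP·d = -9, |AP|² = 81, |d|² = 9.
distance² = |AP|² − (AP·d)²/|d|² = 81 − 81/9 = 72, so the distance is 6√2.

6√2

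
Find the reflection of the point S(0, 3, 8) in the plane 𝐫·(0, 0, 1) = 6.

(0, 3, 4)

With n = (0, 0, 1), the signed offset is (n·S − 6)/|n|² = 2/1 = 2.
S' = S − 2t·n = (0, 3, 8) − 4·(0, 0, 1) = (0, 3, 4).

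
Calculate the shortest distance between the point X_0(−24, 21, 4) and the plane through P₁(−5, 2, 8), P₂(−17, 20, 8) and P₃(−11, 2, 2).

7/√22

P₁P₂ = (−12, 18, 0) and P₁P₃ = (−6, 0, −6), so a normal is n = P₁P₂ × P₁P₃ = (−108, −72, 108).
d = |(-108)·(-24) + (-72)·21 + 108·4 − 1260| / √(11664 + 5184 + 11664) = |252| / (36√22) = 7√22/22.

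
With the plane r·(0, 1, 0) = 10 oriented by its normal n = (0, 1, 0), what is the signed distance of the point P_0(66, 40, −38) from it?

30

n·P_0 − 10 = 30.
|n| = 1, so the signed distance is 30/1 = 30.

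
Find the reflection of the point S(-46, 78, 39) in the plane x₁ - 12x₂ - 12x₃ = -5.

With n = (1, -12, -12), the signed offset is (n·S − (-5))/|n|² = -1445/289 = -5.
S' = S − 2t·n = (-46, 78, 39) − (-10)·(1, -12, -12) = (-36, -42, -81).

(-36, -42, -81)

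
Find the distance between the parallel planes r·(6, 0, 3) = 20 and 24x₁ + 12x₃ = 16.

Divide the second equation by 4 to match normals: 6x₁ + 3x₃ = 4.
Both planes have normal n = (6, 0, 3), |n| = 3√5. Any point on the first plane is at distance |4 − 20|/|n| = 16/(3√5) = 16√5/15 from the second.

16√5/15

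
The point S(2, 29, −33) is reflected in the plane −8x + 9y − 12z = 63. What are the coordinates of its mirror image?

With n = (−8, 9, −12), the signed offset is (n·S − 63)/|n|² = 578/289 = 2.
S' = S − 2t·n = (2, 29, −33) − 4·(−8, 9, −12) = (34, −7, 15).

(34, -7, 15)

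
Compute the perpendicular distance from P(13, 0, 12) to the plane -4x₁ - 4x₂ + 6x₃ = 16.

Normal vector n = (-4, -4, 6), and n·(13, 0, 12) - 16 = 4.
|n| = √(16 + 16 + 36) = 2√17, so the distance is |4|/(2√17) = 2√17/17.

2√17/17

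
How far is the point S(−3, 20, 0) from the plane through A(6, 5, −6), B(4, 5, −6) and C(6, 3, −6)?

6

AB = (−2, 0, 0) and AC = (0, −2, 0), so a normal is n = AB × AC = (0, 0, 4).
Then n·(−3, 20, 0) − (−24) = 24.
|n| = √(0 + 0 + 16) = 4, so the distance is |24|/4 = 6.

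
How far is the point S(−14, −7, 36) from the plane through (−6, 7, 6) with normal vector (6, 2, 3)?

The plane has equation n·(r − (−6, 7, 6)) = 0, i.e. n·r = -4.
Then n·(−14, −7, 36) − (−4) = 14.
|n| = √(36 + 4 + 9) = 7, so the distance is |14|/7 = 2.

2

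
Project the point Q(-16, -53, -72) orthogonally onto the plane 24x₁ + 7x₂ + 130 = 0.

(8, -46, -72)

n = (24, 7, 0), |n|² = 625, and n·Q − (-130) = -625.
t = -625/625 = -1, so the foot is Q − t·n = (-16, -53, -72) − (-1)·(24, 7, 0) = (8, -46, -72).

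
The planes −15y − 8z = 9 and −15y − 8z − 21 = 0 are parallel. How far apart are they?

Both planes have normal n = (0, −15, −8), |n| = 17. Any point on the first plane is at distance |21 − 9|/|n| = 12/17 from the second.

12/17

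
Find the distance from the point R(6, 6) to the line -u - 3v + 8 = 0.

The normal to the line is n = (-1, -3) with |n| = √10.
|n·R − (-8)| = |-24 − (-8)| = 16, so the distance is 16/√10.

16/√10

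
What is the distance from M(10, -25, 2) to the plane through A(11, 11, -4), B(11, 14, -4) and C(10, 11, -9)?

AB = (0, 3, 0) and AC = (-1, 0, -5), so a normal is n = AB × AC = (-15, 0, 3).
d = |(-15)·10 + 3·2 − (-177)| / √(225 + 0 + 9) = |33| / (3√26) = 11/√26.

11/√26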